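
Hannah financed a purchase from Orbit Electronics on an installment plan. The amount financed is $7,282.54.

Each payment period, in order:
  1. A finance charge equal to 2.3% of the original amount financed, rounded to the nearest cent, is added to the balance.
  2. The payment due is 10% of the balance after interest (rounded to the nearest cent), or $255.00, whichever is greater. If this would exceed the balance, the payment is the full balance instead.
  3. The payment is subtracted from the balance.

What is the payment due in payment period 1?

# | Opening | Interest | Payment | End bal
1 | $7,282.54 | $167.50 | $745.00 | $6,705.04

$745.00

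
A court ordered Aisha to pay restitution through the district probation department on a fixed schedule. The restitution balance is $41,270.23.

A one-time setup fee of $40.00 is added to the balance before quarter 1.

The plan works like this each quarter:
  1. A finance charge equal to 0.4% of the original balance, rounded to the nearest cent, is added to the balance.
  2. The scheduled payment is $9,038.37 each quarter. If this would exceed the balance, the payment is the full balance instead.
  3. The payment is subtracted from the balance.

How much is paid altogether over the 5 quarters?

$42,135.63

Quarter 1: $41,310.23 +$165.08 interest = $41,475.31; pay $9,038.37 → $32,436.94
Quarter 2: $32,436.94 +$165.08 interest = $32,602.02; pay $9,038.37 → $23,563.65
Quarter 3: $23,563.65 +$165.08 interest = $23,728.73; pay $9,038.37 → $14,690.36
Quarter 4: $14,690.36 +$165.08 interest = $14,855.44; pay $9,038.37 → $5,817.07
Quarter 5: $5,817.07 +$165.08 interest = $5,982.15; pay $5,982.15 → $0.00
Total paid: $42,135.63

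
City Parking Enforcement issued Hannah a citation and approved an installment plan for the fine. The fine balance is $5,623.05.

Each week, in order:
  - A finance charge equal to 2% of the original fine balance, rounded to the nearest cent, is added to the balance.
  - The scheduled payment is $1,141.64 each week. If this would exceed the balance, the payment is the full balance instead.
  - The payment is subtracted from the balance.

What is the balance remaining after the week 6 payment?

# | Opening | Interest | Payment | End bal
1 | $5,623.05 | $112.46 | $1,141.64 | $4,593.87
2 | $4,593.87 | $112.46 | $1,141.64 | $3,564.69
3 | $3,564.69 | $112.46 | $1,141.64 | $2,535.51
4 | $2,535.51 | $112.46 | $1,141.64 | $1,506.33
5 | $1,506.33 | $112.46 | $1,141.64 | $477.15
6 | $477.15 | $112.46 | $589.61 | $0.00

$0.00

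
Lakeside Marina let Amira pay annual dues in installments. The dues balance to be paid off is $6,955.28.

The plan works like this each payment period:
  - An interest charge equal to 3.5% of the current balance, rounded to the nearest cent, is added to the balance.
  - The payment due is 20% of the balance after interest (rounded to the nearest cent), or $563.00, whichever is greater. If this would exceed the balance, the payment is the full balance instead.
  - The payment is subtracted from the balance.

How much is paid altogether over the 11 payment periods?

$8,130.59

Payment period 1: opening $6,955.28; interest $243.43 → $7,198.71; payment $1,439.74; balance $5,758.97
Payment period 2: opening $5,758.97; interest $201.56 → $5,960.53; payment $1,192.11; balance $4,768.42
Payment period 3: opening $4,768.42; interest $166.89 → $4,935.31; payment $987.06; balance $3,948.25
Payment period 4: opening $3,948.25; interest $138.19 → $4,086.44; payment $817.29; balance $3,269.15
Payment period 5: opening $3,269.15; interest $114.42 → $3,383.57; payment $676.71; balance $2,706.86
Payment period 6: opening $2,706.86; interest $94.74 → $2,801.60; payment $563.00; balance $2,238.60
Payment period 7: opening $2,238.60; interest $78.35 → $2,316.95; payment $563.00; balance $1,753.95
Payment period 8: opening $1,753.95; interest $61.39 → $1,815.34; payment $563.00; balance $1,252.34
Payment period 9: opening $1,252.34; interest $43.83 → $1,296.17; payment $563.00; balance $733.17
Payment period 10: opening $733.17; interest $25.66 → $758.83; payment $563.00; balance $195.83
Payment period 11: opening $195.83; interest $6.85 → $202.68; payment $202.68; balance $0.00
Total paid: $8,130.59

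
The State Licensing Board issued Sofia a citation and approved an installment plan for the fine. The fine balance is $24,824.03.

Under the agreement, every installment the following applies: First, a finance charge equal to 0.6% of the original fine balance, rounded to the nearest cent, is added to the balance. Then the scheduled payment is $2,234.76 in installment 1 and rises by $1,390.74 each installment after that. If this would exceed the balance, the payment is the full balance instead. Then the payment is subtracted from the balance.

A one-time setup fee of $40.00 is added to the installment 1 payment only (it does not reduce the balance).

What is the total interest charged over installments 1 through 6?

$893.64

Installment 1: $24,824.03 +$148.94 interest = $24,972.97; pay $2,234.76 (+ $40.00 fee) → $22,738.21
Installment 2: $22,738.21 +$148.94 interest = $22,887.15; pay $3,625.50 → $19,261.65
Installment 3: $19,261.65 +$148.94 interest = $19,410.59; pay $5,016.24 → $14,394.35
Installment 4: $14,394.35 +$148.94 interest = $14,543.29; pay $6,406.98 → $8,136.31
Installment 5: $8,136.31 +$148.94 interest = $8,285.25; pay $7,797.72 → $487.53
Installment 6: $487.53 +$148.94 interest = $636.47; pay $636.47 → $0.00
Total interest: $148.94 + $148.94 + $148.94 + $148.94 + $148.94 + $148.94 = $893.64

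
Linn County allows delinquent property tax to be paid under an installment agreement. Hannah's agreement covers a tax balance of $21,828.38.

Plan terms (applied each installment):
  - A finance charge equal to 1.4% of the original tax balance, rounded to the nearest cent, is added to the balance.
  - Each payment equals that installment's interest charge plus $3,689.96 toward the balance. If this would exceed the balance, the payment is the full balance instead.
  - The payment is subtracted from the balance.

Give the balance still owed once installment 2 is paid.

Installment 1: $21,828.38 +$305.60 interest = $22,133.98; pay $3,995.56 → $18,138.42
Installment 2: $18,138.42 +$305.60 interest = $18,444.02; pay $3,995.56 → $14,448.46

$14,448.46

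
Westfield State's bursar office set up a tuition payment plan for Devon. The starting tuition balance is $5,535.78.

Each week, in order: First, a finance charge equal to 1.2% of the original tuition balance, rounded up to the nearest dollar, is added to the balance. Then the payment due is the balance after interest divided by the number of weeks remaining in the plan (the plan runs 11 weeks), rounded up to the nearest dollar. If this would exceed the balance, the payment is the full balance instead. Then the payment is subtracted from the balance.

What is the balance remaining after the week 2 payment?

Week 1: $5,535.78 +$67.00 interest = $5,602.78; pay $510.00 → $5,092.78
Week 2: $5,092.78 +$67.00 interest = $5,159.78; pay $516.00 → $4,643.78

$4,643.78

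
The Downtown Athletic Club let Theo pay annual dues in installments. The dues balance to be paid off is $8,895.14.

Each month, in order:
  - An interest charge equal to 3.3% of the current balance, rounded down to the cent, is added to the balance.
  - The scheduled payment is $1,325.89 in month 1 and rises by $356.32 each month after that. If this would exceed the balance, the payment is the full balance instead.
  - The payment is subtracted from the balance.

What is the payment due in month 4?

$2,394.85

Month 1: opening $8,895.14; interest $293.53 → $9,188.67; payment $1,325.89; balance $7,862.78
Month 2: opening $7,862.78; interest $259.47 → $8,122.25; payment $1,682.21; balance $6,440.04
Month 3: opening $6,440.04; interest $212.52 → $6,652.56; payment $2,038.53; balance $4,614.03
Month 4: opening $4,614.03; interest $152.26 → $4,766.29; payment $2,394.85; balance $2,371.44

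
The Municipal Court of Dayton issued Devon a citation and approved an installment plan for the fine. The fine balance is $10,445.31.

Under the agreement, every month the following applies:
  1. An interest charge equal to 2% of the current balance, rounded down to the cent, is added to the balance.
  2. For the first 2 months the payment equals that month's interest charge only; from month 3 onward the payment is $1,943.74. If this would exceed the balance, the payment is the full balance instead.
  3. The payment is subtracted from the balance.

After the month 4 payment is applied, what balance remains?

Month 1: $10,445.31 +$208.90 interest = $10,654.21; pay $208.90 → $10,445.31
Month 2: $10,445.31 +$208.90 interest = $10,654.21; pay $208.90 → $10,445.31
Month 3: $10,445.31 +$208.90 interest = $10,654.21; pay $1,943.74 → $8,710.47
Month 4: $8,710.47 +$174.20 interest = $8,884.67; pay $1,943.74 → $6,940.93

$6,940.93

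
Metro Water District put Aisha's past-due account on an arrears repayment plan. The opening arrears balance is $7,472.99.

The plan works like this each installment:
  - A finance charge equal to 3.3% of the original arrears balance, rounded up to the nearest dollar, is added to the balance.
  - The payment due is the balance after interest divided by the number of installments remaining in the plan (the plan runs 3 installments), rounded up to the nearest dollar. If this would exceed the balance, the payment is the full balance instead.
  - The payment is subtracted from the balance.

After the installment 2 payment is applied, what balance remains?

$2,695.99

Installment 1: $7,472.99 +$247.00 interest = $7,719.99; pay $2,574.00 → $5,145.99
Installment 2: $5,145.99 +$247.00 interest = $5,392.99; pay $2,697.00 → $2,695.99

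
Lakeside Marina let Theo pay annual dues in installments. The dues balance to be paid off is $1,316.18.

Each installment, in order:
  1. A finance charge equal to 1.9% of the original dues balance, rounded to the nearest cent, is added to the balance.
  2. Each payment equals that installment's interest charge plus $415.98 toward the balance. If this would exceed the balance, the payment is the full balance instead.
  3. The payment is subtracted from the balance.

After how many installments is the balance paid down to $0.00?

# | Opening | Interest | Payment | End bal
1 | $1,316.18 | $25.01 | $440.99 | $900.20
2 | $900.20 | $25.01 | $440.99 | $484.22
3 | $484.22 | $25.01 | $440.99 | $68.24
4 | $68.24 | $25.01 | $93.25 | $0.00
Balance reaches $0.00 in installment 4.

4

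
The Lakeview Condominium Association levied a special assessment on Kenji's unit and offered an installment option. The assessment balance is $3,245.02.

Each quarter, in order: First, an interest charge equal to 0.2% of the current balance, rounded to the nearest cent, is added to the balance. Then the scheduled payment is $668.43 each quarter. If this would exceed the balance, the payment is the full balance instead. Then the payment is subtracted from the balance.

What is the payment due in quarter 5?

# | Opening | Interest | Payment | End bal
1 | $3,245.02 | $6.49 | $668.43 | $2,583.08
2 | $2,583.08 | $5.17 | $668.43 | $1,919.82
3 | $1,919.82 | $3.84 | $668.43 | $1,255.23
4 | $1,255.23 | $2.51 | $668.43 | $589.31
5 | $589.31 | $1.18 | $590.49 | $0.00

$590.49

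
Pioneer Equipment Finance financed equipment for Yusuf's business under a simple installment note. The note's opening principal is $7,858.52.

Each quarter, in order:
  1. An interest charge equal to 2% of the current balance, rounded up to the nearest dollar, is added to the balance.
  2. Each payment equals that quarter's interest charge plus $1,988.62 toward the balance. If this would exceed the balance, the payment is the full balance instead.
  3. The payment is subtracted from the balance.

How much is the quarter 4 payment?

$1,930.66

Quarter 1: $7,858.52 +$158.00 interest = $8,016.52; pay $2,146.62 → $5,869.90
Quarter 2: $5,869.90 +$118.00 interest = $5,987.90; pay $2,106.62 → $3,881.28
Quarter 3: $3,881.28 +$78.00 interest = $3,959.28; pay $2,066.62 → $1,892.66
Quarter 4: $1,892.66 +$38.00 interest = $1,930.66; pay $1,930.66 → $0.00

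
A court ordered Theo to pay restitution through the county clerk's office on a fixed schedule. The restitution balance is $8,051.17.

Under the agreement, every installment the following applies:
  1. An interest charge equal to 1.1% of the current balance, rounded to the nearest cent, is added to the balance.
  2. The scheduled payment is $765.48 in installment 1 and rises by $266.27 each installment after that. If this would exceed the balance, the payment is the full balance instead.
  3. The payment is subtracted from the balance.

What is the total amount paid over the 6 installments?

$8,410.14

# | Opening | Interest | Payment | End bal
1 | $8,051.17 | $88.56 | $765.48 | $7,374.25
2 | $7,374.25 | $81.12 | $1,031.75 | $6,423.62
3 | $6,423.62 | $70.66 | $1,298.02 | $5,196.26
4 | $5,196.26 | $57.16 | $1,564.29 | $3,689.13
5 | $3,689.13 | $40.58 | $1,830.56 | $1,899.15
6 | $1,899.15 | $20.89 | $1,920.04 | $0.00
Total paid: $8,410.14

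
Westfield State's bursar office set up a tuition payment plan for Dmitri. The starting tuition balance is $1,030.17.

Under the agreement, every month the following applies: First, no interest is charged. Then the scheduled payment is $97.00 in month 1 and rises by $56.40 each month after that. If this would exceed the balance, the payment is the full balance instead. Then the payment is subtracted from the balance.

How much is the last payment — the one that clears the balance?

$303.77

Month 1: opening $1,030.17; payment $97.00; balance $933.17
Month 2: opening $933.17; payment $153.40; balance $779.77
Month 3: opening $779.77; payment $209.80; balance $569.97
Month 4: opening $569.97; payment $266.20; balance $303.77
Month 5: opening $303.77; payment $303.77; balance $0.00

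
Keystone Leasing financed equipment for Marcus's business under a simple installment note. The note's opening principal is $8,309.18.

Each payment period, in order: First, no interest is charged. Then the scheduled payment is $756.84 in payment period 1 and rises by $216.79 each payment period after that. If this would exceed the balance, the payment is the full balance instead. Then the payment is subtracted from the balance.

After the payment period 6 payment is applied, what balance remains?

# | Opening | Payment | End bal
1 | $8,309.18 | $756.84 | $7,552.34
2 | $7,552.34 | $973.63 | $6,578.71
3 | $6,578.71 | $1,190.42 | $5,388.29
4 | $5,388.29 | $1,407.21 | $3,981.08
5 | $3,981.08 | $1,624.00 | $2,357.08
6 | $2,357.08 | $1,840.79 | $516.29

$516.29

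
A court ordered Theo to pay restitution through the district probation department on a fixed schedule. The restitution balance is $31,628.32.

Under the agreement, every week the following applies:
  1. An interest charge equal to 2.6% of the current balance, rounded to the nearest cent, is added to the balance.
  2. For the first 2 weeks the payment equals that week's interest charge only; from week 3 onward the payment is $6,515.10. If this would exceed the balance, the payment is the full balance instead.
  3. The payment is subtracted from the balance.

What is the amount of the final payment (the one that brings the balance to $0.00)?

$1,688.18

# | Opening | Interest | Payment | End bal
1 | $31,628.32 | $822.34 | $822.34 | $31,628.32
2 | $31,628.32 | $822.34 | $822.34 | $31,628.32
3 | $31,628.32 | $822.34 | $6,515.10 | $25,935.56
4 | $25,935.56 | $674.32 | $6,515.10 | $20,094.78
5 | $20,094.78 | $522.46 | $6,515.10 | $14,102.14
6 | $14,102.14 | $366.66 | $6,515.10 | $7,953.70
7 | $7,953.70 | $206.80 | $6,515.10 | $1,645.40
8 | $1,645.40 | $42.78 | $1,688.18 | $0.00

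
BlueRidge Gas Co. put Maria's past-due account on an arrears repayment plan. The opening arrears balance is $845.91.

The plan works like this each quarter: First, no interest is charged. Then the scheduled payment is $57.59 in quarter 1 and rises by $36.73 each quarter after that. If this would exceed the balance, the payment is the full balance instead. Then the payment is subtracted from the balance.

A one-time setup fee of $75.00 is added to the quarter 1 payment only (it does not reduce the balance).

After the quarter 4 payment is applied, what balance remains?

Quarter 1: $845.91 − $57.59 (+ $75.00 fee) → $788.32
Quarter 2: $788.32 − $94.32 → $694.00
Quarter 3: $694.00 − $131.05 → $562.95
Quarter 4: $562.95 − $167.78 → $395.17

$395.17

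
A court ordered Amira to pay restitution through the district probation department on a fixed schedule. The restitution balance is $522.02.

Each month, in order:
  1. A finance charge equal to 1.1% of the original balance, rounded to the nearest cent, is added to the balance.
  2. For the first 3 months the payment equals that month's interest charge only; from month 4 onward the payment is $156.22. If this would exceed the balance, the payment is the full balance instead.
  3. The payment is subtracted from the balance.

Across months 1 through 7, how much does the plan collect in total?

$562.20

Month 1: opening $522.02; interest $5.74 → $527.76; payment $5.74; balance $522.02
Month 2: opening $522.02; interest $5.74 → $527.76; payment $5.74; balance $522.02
Month 3: opening $522.02; interest $5.74 → $527.76; payment $5.74; balance $522.02
Month 4: opening $522.02; interest $5.74 → $527.76; payment $156.22; balance $371.54
Month 5: opening $371.54; interest $5.74 → $377.28; payment $156.22; balance $221.06
Month 6: opening $221.06; interest $5.74 → $226.80; payment $156.22; balance $70.58
Month 7: opening $70.58; interest $5.74 → $76.32; payment $76.32; balance $0.00
Total paid: $562.20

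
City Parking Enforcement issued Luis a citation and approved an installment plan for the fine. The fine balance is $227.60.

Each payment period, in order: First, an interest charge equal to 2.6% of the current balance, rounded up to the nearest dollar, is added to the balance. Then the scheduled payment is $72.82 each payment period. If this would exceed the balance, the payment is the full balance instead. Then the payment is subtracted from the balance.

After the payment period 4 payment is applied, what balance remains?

$0.00

Payment period 1: $227.60 +$6.00 interest = $233.60; pay $72.82 → $160.78
Payment period 2: $160.78 +$5.00 interest = $165.78; pay $72.82 → $92.96
Payment period 3: $92.96 +$3.00 interest = $95.96; pay $72.82 → $23.14
Payment period 4: $23.14 +$1.00 interest = $24.14; pay $24.14 → $0.00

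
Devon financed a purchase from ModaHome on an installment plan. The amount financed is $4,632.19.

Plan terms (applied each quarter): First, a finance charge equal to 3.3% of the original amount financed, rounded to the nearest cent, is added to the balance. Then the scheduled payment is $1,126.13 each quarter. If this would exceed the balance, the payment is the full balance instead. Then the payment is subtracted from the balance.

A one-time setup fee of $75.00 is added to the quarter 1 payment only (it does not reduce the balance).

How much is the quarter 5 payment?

Quarter 1: $4,632.19 +$152.86 interest = $4,785.05; pay $1,126.13 (+ $75.00 fee) → $3,658.92
Quarter 2: $3,658.92 +$152.86 interest = $3,811.78; pay $1,126.13 → $2,685.65
Quarter 3: $2,685.65 +$152.86 interest = $2,838.51; pay $1,126.13 → $1,712.38
Quarter 4: $1,712.38 +$152.86 interest = $1,865.24; pay $1,126.13 → $739.11
Quarter 5: $739.11 +$152.86 interest = $891.97; pay $891.97 → $0.00

$891.97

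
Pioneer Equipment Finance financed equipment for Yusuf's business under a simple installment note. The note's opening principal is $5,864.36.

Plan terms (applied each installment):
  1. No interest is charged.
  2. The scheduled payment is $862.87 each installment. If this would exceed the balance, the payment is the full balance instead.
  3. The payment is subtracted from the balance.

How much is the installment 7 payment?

# | Opening | Payment | End bal
1 | $5,864.36 | $862.87 | $5,001.49
2 | $5,001.49 | $862.87 | $4,138.62
3 | $4,138.62 | $862.87 | $3,275.75
4 | $3,275.75 | $862.87 | $2,412.88
5 | $2,412.88 | $862.87 | $1,550.01
6 | $1,550.01 | $862.87 | $687.14
7 | $687.14 | $687.14 | $0.00

$687.14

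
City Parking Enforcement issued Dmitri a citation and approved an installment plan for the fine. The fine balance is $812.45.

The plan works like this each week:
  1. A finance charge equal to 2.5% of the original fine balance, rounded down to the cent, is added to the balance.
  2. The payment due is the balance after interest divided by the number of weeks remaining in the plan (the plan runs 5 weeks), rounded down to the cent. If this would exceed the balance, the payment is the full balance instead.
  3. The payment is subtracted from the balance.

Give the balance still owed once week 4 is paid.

Week 1: opening $812.45; interest $20.31 → $832.76; payment $166.55; balance $666.21
Week 2: opening $666.21; interest $20.31 → $686.52; payment $171.63; balance $514.89
Week 3: opening $514.89; interest $20.31 → $535.20; payment $178.40; balance $356.80
Week 4: opening $356.80; interest $20.31 → $377.11; payment $188.55; balance $188.56

$188.56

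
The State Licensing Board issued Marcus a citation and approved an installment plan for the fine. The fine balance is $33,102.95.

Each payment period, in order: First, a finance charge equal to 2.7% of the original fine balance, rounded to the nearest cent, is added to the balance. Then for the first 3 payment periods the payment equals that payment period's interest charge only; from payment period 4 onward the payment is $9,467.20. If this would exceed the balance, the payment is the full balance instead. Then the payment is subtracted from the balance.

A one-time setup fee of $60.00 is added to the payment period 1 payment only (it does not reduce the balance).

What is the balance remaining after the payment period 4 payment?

$24,529.53

Payment period 1: opening $33,102.95; interest $893.78 → $33,996.73; payment $893.78 (+ $60.00 fee); balance $33,102.95
Payment period 2: opening $33,102.95; interest $893.78 → $33,996.73; payment $893.78; balance $33,102.95
Payment period 3: opening $33,102.95; interest $893.78 → $33,996.73; payment $893.78; balance $33,102.95
Payment period 4: opening $33,102.95; interest $893.78 → $33,996.73; payment $9,467.20; balance $24,529.53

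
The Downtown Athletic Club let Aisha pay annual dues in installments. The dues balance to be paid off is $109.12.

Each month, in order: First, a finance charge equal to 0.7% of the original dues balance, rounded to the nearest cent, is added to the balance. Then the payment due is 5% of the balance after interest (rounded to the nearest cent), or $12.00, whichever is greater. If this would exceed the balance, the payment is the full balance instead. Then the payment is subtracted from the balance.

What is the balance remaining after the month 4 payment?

# | Opening | Interest | Payment | End bal
1 | $109.12 | $0.76 | $12.00 | $97.88
2 | $97.88 | $0.76 | $12.00 | $86.64
3 | $86.64 | $0.76 | $12.00 | $75.40
4 | $75.40 | $0.76 | $12.00 | $64.16

$64.16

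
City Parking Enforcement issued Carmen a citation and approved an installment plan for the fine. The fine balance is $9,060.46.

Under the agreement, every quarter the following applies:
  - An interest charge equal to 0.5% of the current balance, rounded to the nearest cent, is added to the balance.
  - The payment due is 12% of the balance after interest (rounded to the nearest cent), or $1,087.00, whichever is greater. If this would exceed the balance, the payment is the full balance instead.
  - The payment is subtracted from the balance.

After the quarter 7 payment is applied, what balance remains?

Quarter 1: opening $9,060.46; interest $45.30 → $9,105.76; payment $1,092.69; balance $8,013.07
Quarter 2: opening $8,013.07; interest $40.07 → $8,053.14; payment $1,087.00; balance $6,966.14
Quarter 3: opening $6,966.14; interest $34.83 → $7,000.97; payment $1,087.00; balance $5,913.97
Quarter 4: opening $5,913.97; interest $29.57 → $5,943.54; payment $1,087.00; balance $4,856.54
Quarter 5: opening $4,856.54; interest $24.28 → $4,880.82; payment $1,087.00; balance $3,793.82
Quarter 6: opening $3,793.82; interest $18.97 → $3,812.79; payment $1,087.00; balance $2,725.79
Quarter 7: opening $2,725.79; interest $13.63 → $2,739.42; payment $1,087.00; balance $1,652.42

$1,652.42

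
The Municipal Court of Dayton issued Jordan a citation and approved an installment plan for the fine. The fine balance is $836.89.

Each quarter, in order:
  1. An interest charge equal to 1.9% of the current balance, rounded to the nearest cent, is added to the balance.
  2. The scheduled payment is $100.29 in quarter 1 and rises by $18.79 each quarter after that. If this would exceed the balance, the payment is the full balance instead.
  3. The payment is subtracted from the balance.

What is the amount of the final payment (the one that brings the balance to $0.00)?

$17.11

Quarter 1: $836.89 +$15.90 interest = $852.79; pay $100.29 → $752.50
Quarter 2: $752.50 +$14.30 interest = $766.80; pay $119.08 → $647.72
Quarter 3: $647.72 +$12.31 interest = $660.03; pay $137.87 → $522.16
Quarter 4: $522.16 +$9.92 interest = $532.08; pay $156.66 → $375.42
Quarter 5: $375.42 +$7.13 interest = $382.55; pay $175.45 → $207.10
Quarter 6: $207.10 +$3.93 interest = $211.03; pay $194.24 → $16.79
Quarter 7: $16.79 +$0.32 interest = $17.11; pay $17.11 → $0.00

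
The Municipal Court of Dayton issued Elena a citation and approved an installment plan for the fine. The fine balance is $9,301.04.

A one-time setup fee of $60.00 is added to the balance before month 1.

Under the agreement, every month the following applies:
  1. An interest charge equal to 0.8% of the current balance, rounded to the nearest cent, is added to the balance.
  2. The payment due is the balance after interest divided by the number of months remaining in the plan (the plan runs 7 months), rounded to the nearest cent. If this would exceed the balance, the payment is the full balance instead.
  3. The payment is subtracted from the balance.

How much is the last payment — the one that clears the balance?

Month 1: opening $9,361.04; interest $74.89 → $9,435.93; payment $1,347.99; balance $8,087.94
Month 2: opening $8,087.94; interest $64.70 → $8,152.64; payment $1,358.77; balance $6,793.87
Month 3: opening $6,793.87; interest $54.35 → $6,848.22; payment $1,369.64; balance $5,478.58
Month 4: opening $5,478.58; interest $43.83 → $5,522.41; payment $1,380.60; balance $4,141.81
Month 5: opening $4,141.81; interest $33.13 → $4,174.94; payment $1,391.65; balance $2,783.29
Month 6: opening $2,783.29; interest $22.27 → $2,805.56; payment $1,402.78; balance $1,402.78
Month 7: opening $1,402.78; interest $11.22 → $1,414.00; payment $1,414.00; balance $0.00

$1,414.00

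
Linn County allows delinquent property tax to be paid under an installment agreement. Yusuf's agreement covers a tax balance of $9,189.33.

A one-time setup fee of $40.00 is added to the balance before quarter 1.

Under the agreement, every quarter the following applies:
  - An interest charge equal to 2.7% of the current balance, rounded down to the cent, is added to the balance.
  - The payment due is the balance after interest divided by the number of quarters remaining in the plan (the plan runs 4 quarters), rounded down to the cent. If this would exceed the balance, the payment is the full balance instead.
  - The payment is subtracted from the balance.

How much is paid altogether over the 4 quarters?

Quarter 1: $9,229.33 +$249.19 interest = $9,478.52; pay $2,369.63 → $7,108.89
Quarter 2: $7,108.89 +$191.94 interest = $7,300.83; pay $2,433.61 → $4,867.22
Quarter 3: $4,867.22 +$131.41 interest = $4,998.63; pay $2,499.31 → $2,499.32
Quarter 4: $2,499.32 +$67.48 interest = $2,566.80; pay $2,566.80 → $0.00
Total paid: $9,869.35

$9,869.35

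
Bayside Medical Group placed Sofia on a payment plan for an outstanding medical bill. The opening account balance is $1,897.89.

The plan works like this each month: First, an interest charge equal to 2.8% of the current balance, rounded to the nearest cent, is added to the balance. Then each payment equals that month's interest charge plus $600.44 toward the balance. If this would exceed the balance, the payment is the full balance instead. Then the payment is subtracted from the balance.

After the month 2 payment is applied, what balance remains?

$697.01

Month 1: $1,897.89 +$53.14 interest = $1,951.03; pay $653.58 → $1,297.45
Month 2: $1,297.45 +$36.33 interest = $1,333.78; pay $636.77 → $697.01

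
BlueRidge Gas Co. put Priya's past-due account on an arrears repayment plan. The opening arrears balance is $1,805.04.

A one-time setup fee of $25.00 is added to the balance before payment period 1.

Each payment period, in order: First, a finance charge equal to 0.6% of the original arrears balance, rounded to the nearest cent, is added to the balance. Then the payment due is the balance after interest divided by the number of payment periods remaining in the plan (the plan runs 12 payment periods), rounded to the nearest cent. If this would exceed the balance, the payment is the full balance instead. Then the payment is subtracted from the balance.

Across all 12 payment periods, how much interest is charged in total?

$129.96

Payment period 1: opening $1,830.04; interest $10.83 → $1,840.87; payment $153.41; balance $1,687.46
Payment period 2: opening $1,687.46; interest $10.83 → $1,698.29; payment $154.39; balance $1,543.90
Payment period 3: opening $1,543.90; interest $10.83 → $1,554.73; payment $155.47; balance $1,399.26
Payment period 4: opening $1,399.26; interest $10.83 → $1,410.09; payment $156.68; balance $1,253.41
Payment period 5: opening $1,253.41; interest $10.83 → $1,264.24; payment $158.03; balance $1,106.21
Payment period 6: opening $1,106.21; interest $10.83 → $1,117.04; payment $159.58; balance $957.46
Payment period 7: opening $957.46; interest $10.83 → $968.29; payment $161.38; balance $806.91
Payment period 8: opening $806.91; interest $10.83 → $817.74; payment $163.55; balance $654.19
Payment period 9: opening $654.19; interest $10.83 → $665.02; payment $166.26; balance $498.76
Payment period 10: opening $498.76; interest $10.83 → $509.59; payment $169.86; balance $339.73
Payment period 11: opening $339.73; interest $10.83 → $350.56; payment $175.28; balance $175.28
Payment period 12: opening $175.28; interest $10.83 → $186.11; payment $186.11; balance $0.00
Total interest: $10.83 + $10.83 + $10.83 + $10.83 + $10.83 + $10.83 + $10.83 + $10.83 + $10.83 + $10.83 + $10.83 + $10.83 = $129.96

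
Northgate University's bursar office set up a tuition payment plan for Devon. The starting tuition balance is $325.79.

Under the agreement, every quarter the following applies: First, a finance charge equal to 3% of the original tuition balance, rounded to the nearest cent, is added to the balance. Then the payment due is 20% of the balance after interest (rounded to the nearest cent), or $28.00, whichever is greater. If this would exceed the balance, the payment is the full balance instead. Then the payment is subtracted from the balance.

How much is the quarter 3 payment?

$46.47

Quarter 1: $325.79 +$9.77 interest = $335.56; pay $67.11 → $268.45
Quarter 2: $268.45 +$9.77 interest = $278.22; pay $55.64 → $222.58
Quarter 3: $222.58 +$9.77 interest = $232.35; pay $46.47 → $185.88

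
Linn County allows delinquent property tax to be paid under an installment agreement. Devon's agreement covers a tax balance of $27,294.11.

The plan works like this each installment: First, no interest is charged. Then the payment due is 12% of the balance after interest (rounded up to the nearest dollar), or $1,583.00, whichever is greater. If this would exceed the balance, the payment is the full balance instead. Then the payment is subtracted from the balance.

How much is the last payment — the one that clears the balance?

$9.11

Installment 1: opening $27,294.11; payment $3,276.00; balance $24,018.11
Installment 2: opening $24,018.11; payment $2,883.00; balance $21,135.11
Installment 3: opening $21,135.11; payment $2,537.00; balance $18,598.11
Installment 4: opening $18,598.11; payment $2,232.00; balance $16,366.11
Installment 5: opening $16,366.11; payment $1,964.00; balance $14,402.11
Installment 6: opening $14,402.11; payment $1,729.00; balance $12,673.11
Installment 7: opening $12,673.11; payment $1,583.00; balance $11,090.11
Installment 8: opening $11,090.11; payment $1,583.00; balance $9,507.11
Installment 9: opening $9,507.11; payment $1,583.00; balance $7,924.11
Installment 10: opening $7,924.11; payment $1,583.00; balance $6,341.11
Installment 11: opening $6,341.11; payment $1,583.00; balance $4,758.11
Installment 12: opening $4,758.11; payment $1,583.00; balance $3,175.11
Installment 13: opening $3,175.11; payment $1,583.00; balance $1,592.11
Installment 14: opening $1,592.11; payment $1,583.00; balance $9.11
Installment 15: opening $9.11; payment $9.11; balance $0.00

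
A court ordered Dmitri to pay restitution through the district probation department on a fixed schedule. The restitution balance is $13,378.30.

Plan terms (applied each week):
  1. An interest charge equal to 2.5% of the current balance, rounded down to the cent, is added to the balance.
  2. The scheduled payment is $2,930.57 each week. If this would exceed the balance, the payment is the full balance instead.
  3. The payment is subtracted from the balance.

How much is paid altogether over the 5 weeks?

$14,385.10

Week 1: opening $13,378.30; interest $334.45 → $13,712.75; payment $2,930.57; balance $10,782.18
Week 2: opening $10,782.18; interest $269.55 → $11,051.73; payment $2,930.57; balance $8,121.16
Week 3: opening $8,121.16; interest $203.02 → $8,324.18; payment $2,930.57; balance $5,393.61
Week 4: opening $5,393.61; interest $134.84 → $5,528.45; payment $2,930.57; balance $2,597.88
Week 5: opening $2,597.88; interest $64.94 → $2,662.82; payment $2,662.82; balance $0.00
Total paid: $14,385.10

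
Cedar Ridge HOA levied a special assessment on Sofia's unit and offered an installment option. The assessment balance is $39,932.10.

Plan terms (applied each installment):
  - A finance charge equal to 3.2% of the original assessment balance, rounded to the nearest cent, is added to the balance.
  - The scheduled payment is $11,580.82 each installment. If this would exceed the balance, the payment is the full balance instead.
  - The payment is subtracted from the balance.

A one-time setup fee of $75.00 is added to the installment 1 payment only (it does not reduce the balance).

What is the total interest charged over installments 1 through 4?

$5,111.32

Installment 1: opening $39,932.10; interest $1,277.83 → $41,209.93; payment $11,580.82 (+ $75.00 fee); balance $29,629.11
Installment 2: opening $29,629.11; interest $1,277.83 → $30,906.94; payment $11,580.82; balance $19,326.12
Installment 3: opening $19,326.12; interest $1,277.83 → $20,603.95; payment $11,580.82; balance $9,023.13
Installment 4: opening $9,023.13; interest $1,277.83 → $10,300.96; payment $10,300.96; balance $0.00
Total interest: $1,277.83 + $1,277.83 + $1,277.83 + $1,277.83 = $5,111.32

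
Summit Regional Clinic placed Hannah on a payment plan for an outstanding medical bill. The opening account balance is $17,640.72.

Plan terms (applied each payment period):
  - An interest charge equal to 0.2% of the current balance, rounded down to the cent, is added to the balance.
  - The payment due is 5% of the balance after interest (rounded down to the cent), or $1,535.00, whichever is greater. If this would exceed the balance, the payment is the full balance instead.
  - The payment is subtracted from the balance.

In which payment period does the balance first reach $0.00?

12

Payment period 1: opening $17,640.72; interest $35.28 → $17,676.00; payment $1,535.00; balance $16,141.00
Payment period 2: opening $16,141.00; interest $32.28 → $16,173.28; payment $1,535.00; balance $14,638.28
Payment period 3: opening $14,638.28; interest $29.27 → $14,667.55; payment $1,535.00; balance $13,132.55
Payment period 4: opening $13,132.55; interest $26.26 → $13,158.81; payment $1,535.00; balance $11,623.81
Payment period 5: opening $11,623.81; interest $23.24 → $11,647.05; payment $1,535.00; balance $10,112.05
Payment period 6: opening $10,112.05; interest $20.22 → $10,132.27; payment $1,535.00; balance $8,597.27
Payment period 7: opening $8,597.27; interest $17.19 → $8,614.46; payment $1,535.00; balance $7,079.46
Payment period 8: opening $7,079.46; interest $14.15 → $7,093.61; payment $1,535.00; balance $5,558.61
Payment period 9: opening $5,558.61; interest $11.11 → $5,569.72; payment $1,535.00; balance $4,034.72
Payment period 10: opening $4,034.72; interest $8.06 → $4,042.78; payment $1,535.00; balance $2,507.78
Payment period 11: opening $2,507.78; interest $5.01 → $2,512.79; payment $1,535.00; balance $977.79
Payment period 12: opening $977.79; interest $1.95 → $979.74; payment $979.74; balance $0.00
Balance reaches $0.00 in payment period 12.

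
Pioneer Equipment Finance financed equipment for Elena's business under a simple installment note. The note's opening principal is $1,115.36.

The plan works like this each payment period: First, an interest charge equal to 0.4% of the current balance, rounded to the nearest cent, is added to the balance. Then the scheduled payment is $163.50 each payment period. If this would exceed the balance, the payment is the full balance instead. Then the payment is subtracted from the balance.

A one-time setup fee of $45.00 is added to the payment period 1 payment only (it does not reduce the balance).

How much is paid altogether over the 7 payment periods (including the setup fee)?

Payment period 1: $1,115.36 +$4.46 interest = $1,119.82; pay $163.50 (+ $45.00 fee) → $956.32
Payment period 2: $956.32 +$3.83 interest = $960.15; pay $163.50 → $796.65
Payment period 3: $796.65 +$3.19 interest = $799.84; pay $163.50 → $636.34
Payment period 4: $636.34 +$2.55 interest = $638.89; pay $163.50 → $475.39
Payment period 5: $475.39 +$1.90 interest = $477.29; pay $163.50 → $313.79
Payment period 6: $313.79 +$1.26 interest = $315.05; pay $163.50 → $151.55
Payment period 7: $151.55 +$0.61 interest = $152.16; pay $152.16 → $0.00
Total paid: $1,178.16

$1,178.16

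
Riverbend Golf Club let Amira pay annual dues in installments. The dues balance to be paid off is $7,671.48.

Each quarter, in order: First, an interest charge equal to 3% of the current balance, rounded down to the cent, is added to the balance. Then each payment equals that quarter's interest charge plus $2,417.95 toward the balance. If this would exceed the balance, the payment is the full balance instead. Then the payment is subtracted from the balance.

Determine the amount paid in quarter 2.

Quarter 1: opening $7,671.48; interest $230.14 → $7,901.62; payment $2,648.09; balance $5,253.53
Quarter 2: opening $5,253.53; interest $157.60 → $5,411.13; payment $2,575.55; balance $2,835.58

$2,575.55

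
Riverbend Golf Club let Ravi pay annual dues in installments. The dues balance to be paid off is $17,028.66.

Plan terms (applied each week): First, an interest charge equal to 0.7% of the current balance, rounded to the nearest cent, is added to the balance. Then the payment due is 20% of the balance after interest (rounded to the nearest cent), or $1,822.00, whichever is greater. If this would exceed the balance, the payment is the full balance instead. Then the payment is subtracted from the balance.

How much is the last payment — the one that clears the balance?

Week 1: opening $17,028.66; interest $119.20 → $17,147.86; payment $3,429.57; balance $13,718.29
Week 2: opening $13,718.29; interest $96.03 → $13,814.32; payment $2,762.86; balance $11,051.46
Week 3: opening $11,051.46; interest $77.36 → $11,128.82; payment $2,225.76; balance $8,903.06
Week 4: opening $8,903.06; interest $62.32 → $8,965.38; payment $1,822.00; balance $7,143.38
Week 5: opening $7,143.38; interest $50.00 → $7,193.38; payment $1,822.00; balance $5,371.38
Week 6: opening $5,371.38; interest $37.60 → $5,408.98; payment $1,822.00; balance $3,586.98
Week 7: opening $3,586.98; interest $25.11 → $3,612.09; payment $1,822.00; balance $1,790.09
Week 8: opening $1,790.09; interest $12.53 → $1,802.62; payment $1,802.62; balance $0.00

$1,802.62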